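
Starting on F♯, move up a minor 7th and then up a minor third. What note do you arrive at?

A minor seventh up from F# is E (letter E, 10 semitones up).
A minor third up from E is G (letter G, 3 semitones up).

G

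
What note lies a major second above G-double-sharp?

A##

A second above G lands on the letter A.
A major second spans 2 semitones, so G## moves to pitch class 11. On the letter A that is A##.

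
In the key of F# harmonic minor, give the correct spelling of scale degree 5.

The F# harmonic minor scale runs F# G# A B C# D E#.
Degree 5 is C#.

C#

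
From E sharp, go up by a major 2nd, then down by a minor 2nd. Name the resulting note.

E##

A major second up from E# is F## (letter F, 2 semitones up).
A minor second down from F## is E## (letter E, 1 semitone down).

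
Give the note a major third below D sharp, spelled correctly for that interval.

A third below D lands on the letter B.
A major third spans 4 semitones, so D# moves to pitch class 11. On the letter B that is B.

B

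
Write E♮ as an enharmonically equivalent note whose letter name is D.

D##

Plain D sits 2 semitones below E, so on the letter D the same pitch needs a double sharp: D##.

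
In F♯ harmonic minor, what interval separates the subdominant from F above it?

diminished fifth

The subdominant of F# harmonic minor is B.
B up to F: letters B→F make it a fifth; 6 semitones makes it diminished.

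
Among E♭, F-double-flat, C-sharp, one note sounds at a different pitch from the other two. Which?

In 12-tone equal temperament, enharmonic equivalents share a pitch class. Eb is pitch class 3; Fbb is pitch class 3; C# is pitch class 1.
Eb and Fbb share pitch class 3, while C# is pitch class 1.

C#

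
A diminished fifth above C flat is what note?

Gbb

A fifth above C lands on the letter G.
A diminished fifth spans 6 semitones, so Cb moves to pitch class 5. On the letter G that is Gbb.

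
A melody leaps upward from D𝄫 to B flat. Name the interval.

Counting letters D–E–F–G–A–B gives a sixth.
Dbb→Bb = 10 semitones, 1 wider than the major sixth (9), so augmented.

augmented sixth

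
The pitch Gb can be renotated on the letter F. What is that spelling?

Plain F sits 1 semitone below Gb, so on the letter F the same pitch needs a sharp: F#.

F#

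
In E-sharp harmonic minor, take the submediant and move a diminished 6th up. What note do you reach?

Ab

The submediant of E# harmonic minor is C#.
A diminished sixth (7 semitones) above C# lands on the letter A, giving Ab.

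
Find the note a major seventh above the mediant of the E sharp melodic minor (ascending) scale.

F##

The mediant of E# melodic minor (ascending) is G#.
A major seventh (11 semitones) above G# lands on the letter F, giving F##.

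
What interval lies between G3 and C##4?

The letter names run G→C, a span of 3 letter steps, so the interval is some kind of fourth.
G to C## is 7 semitones. A perfect fourth is 5, so 7 makes it doubly augmented.

doubly augmented fourth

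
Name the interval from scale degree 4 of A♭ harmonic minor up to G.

Scale degree 4 of Ab harmonic minor is Db.
Db up to G: letters D→G make it a fourth; 6 semitones makes it augmented.

augmented fourth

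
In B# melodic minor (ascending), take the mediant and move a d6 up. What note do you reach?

Bb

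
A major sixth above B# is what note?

A sixth above B lands on the letter G.
A major sixth spans 9 semitones, so B# moves to pitch class 9. On the letter G that is G##.

G##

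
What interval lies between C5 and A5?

major sixth

Counting letters C–D–E–F–G–A gives a sixth.
C→A = 9 semitones, exactly the major sixth.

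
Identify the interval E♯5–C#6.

Counting letters E–F–G–A–B–C gives a sixth.
E#→C# = 8 semitones, 1 narrower than the major sixth (9), so minor.

minor sixth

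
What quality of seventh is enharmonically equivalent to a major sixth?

diminished

A major sixth spans 9 semitones.
A seventh spanning 9 semitones is diminished (the major seventh is 11).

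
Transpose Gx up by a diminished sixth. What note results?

E

A sixth above G lands on the letter E.
A diminished sixth spans 7 semitones, so G## moves to pitch class 4. On the letter E that is E.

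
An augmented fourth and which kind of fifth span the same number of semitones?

An augmented fourth spans 6 semitones.
A fifth spanning 6 semitones is diminished (the perfect fifth is 7).

diminished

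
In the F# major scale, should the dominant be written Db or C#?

C#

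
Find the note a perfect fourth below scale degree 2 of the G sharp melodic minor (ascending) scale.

Scale degree 2 of G# melodic minor (ascending) is A#.
A perfect fourth (5 semitones) below A# lands on the letter E, giving E#.

E#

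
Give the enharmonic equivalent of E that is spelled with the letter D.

D##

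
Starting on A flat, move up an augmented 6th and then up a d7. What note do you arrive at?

Eb

An augmented sixth up from Ab is F# (letter F, 10 semitones up).
A diminished seventh up from F# is Eb (letter E, 9 semitones up).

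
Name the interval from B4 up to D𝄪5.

Counting letters B–C–D gives a third.
B→D## = 5 semitones, 1 wider than the major third (4), so augmented.

augmented third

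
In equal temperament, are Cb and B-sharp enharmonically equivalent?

No

Cb is pitch class 11; B# is pitch class 0.
The pitch classes differ (11 vs. 0), so they are not enharmonic equivalents.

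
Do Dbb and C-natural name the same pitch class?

Yes

Dbb is pitch class 0; C is pitch class 0.
All spellings map to pitch class 0, so they are enharmonically equivalent.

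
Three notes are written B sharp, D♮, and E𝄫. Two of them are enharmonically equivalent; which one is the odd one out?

B#

In 12-tone equal temperament, enharmonic equivalents share a pitch class. B# is pitch class 0; D is pitch class 2; Ebb is pitch class 2.
D and Ebb share pitch class 2, while B# is pitch class 0.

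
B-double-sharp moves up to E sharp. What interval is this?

Counting letters B–C–D–E gives a fourth.
B##→E# = 4 semitones, 1 narrower than the perfect fourth (5), so diminished.

diminished fourth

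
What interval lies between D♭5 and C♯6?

augmented seventh

Counting letters D–E–F–G–A–B–C gives a seventh.
Db→C# = 12 semitones, 1 wider than the major seventh (11), so augmented.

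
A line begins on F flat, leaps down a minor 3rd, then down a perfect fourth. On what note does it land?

A minor third down from Fb is Db (letter D, 3 semitones down).
A perfect fourth down from Db is Ab (letter A, 5 semitones down).

Ab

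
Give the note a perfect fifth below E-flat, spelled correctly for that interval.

Ab

E down a perfect fifth is A, so the target letter is A.
From Eb, a perfect fifth is 7 semitones down: Ab.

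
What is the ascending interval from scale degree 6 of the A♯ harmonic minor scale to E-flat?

Scale degree 6 of A# harmonic minor is F#.
F# up to Eb: letters F→E make it a seventh; 9 semitones makes it diminished.

diminished seventh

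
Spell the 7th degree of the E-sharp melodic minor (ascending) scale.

D##

The E# melodic minor (ascending) scale runs E# F## G# A# B# C## D##.
Degree 7 is D##.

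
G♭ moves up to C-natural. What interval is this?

The letter names run G→C, a span of 3 letter steps, so the interval is some kind of fourth.
Gb to C is 6 semitones. A perfect fourth is 5, so 6 makes it augmented.

augmented fourth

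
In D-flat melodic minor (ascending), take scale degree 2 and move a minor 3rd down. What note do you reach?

C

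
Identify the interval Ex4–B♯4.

diminished fifth

Counting letters E–F–G–A–B gives a fifth.
E##→B# = 6 semitones, 1 narrower than the perfect fifth (7), so diminished.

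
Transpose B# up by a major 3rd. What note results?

B up a major third is D#, so the target letter is D.
From B#, a major third is 4 semitones up: D##.

D##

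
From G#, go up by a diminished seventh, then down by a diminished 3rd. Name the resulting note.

D#

A diminished seventh up from G# is F (letter F, 9 semitones up).
A diminished third down from F is D# (letter D, 2 semitones down).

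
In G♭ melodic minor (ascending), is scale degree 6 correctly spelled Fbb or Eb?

Eb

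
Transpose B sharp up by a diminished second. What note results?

C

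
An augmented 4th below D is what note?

Ab

A fourth below D lands on the letter A.
An augmented fourth spans 6 semitones, so D moves to pitch class 8. On the letter A that is Ab.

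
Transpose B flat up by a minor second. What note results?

A second above B lands on the letter C.
A minor second spans 1 semitone, so Bb moves to pitch class 11. On the letter C that is Cb.

Cb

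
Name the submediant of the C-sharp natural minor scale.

A

The C# natural minor scale runs C# D# E F# G# A B.
Degree 6 is A.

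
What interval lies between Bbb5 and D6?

augmented third

Counting letters B–C–D gives a third.
Bbb→D = 5 semitones, 1 wider than the major third (4), so augmented.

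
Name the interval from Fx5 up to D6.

Counting letters F–G–A–B–C–D gives a sixth.
F##→D = 7 semitones, 2 narrower than the major sixth (9), so diminished.

diminished sixth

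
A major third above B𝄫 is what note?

A third above B lands on the letter D.
A major third spans 4 semitones, so Bbb moves to pitch class 1. On the letter D that is Db.

Db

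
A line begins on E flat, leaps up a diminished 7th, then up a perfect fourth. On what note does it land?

A diminished seventh up from Eb is Dbb (letter D, 9 semitones up).
A perfect fourth up from Dbb is Gbb (letter G, 5 semitones up).

Gbb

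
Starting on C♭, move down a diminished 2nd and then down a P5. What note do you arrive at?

A diminished second down from Cb is B (letter B, 0 semitones down).
A perfect fifth down from B is E (letter E, 7 semitones down).

E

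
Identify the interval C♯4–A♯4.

The letter names run C→A, a span of 5 letter steps, so the interval is some kind of sixth.
C# to A# is 9 semitones. A major sixth is 9, so 9 makes it major.

major sixth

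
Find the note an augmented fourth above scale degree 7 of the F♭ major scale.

Scale degree 7 of Fb major is Eb.
An augmented fourth (6 semitones) above Eb lands on the letter A, giving A.

A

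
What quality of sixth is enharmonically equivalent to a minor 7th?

augmented

A minor seventh spans 10 semitones.
A sixth spanning 10 semitones is augmented (the major sixth is 9).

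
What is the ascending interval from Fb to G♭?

The letter names run F→G, a span of 1 letter step, so the interval is some kind of second.
Fb to Gb is 2 semitones. A major second is 2, so 2 makes it major.

major second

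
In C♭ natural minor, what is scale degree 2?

Degree 2 takes the letter 1 step above C, which is D.
In natural minor, degree 2 sits 2 semitones above the tonic. Cb + 2 semitones is pitch class 1, spelled on D as Db.

Db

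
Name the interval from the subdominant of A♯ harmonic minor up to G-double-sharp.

The subdominant of A# harmonic minor is D#.
D# up to G##: letters D→G make it a fourth; 6 semitones makes it augmented.

augmented fourth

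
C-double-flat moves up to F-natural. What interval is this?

Counting letters C–D–E–F gives a fourth.
Cbb→F = 7 semitones, 2 wider than the perfect fourth (5), so doubly augmented.

doubly augmented fourth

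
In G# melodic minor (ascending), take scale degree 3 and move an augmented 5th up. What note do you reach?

Scale degree 3 of G# melodic minor (ascending) is B.
An augmented fifth (8 semitones) above B lands on the letter F, giving F##.

F##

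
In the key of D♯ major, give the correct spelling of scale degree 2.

The D# major scale runs D# E# F## G# A# B# C##.
Degree 2 is E#.

E#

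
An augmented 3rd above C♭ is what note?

C up a major third is E, so the target letter is E.
From Cb, an augmented third is 5 semitones up: E.

E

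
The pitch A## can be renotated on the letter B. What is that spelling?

Plain B sits at the same pitch as A##, so on the letter B the same pitch needs a natural: B.

B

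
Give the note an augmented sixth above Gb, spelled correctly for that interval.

E

G up a major sixth is E, so the target letter is E.
From Gb, an augmented sixth is 10 semitones up: E.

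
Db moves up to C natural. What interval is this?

major seventh

Counting letters D–E–F–G–A–B–C gives a seventh.
Db→C = 11 semitones, exactly the major seventh.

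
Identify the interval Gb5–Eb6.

major sixth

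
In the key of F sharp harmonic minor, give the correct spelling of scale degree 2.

G#

The F# harmonic minor scale runs F# G# A B C# D E#.
Degree 2 is G#.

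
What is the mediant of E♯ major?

G##

The E# major scale runs E# F## G## A# B# C## D##.
Degree 3 is G##.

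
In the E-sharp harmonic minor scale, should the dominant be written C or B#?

Each scale degree takes a distinct letter name. Degree 5 of a scale on E must use the letter B.
B# and C are enharmonically the same pitch, but only B# uses the letter B, so it is the correct spelling here.

B#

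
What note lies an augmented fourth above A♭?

D

A fourth above A lands on the letter D.
An augmented fourth spans 6 semitones, so Ab moves to pitch class 2. On the letter D that is D.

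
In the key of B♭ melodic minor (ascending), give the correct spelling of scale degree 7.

The Bb melodic minor (ascending) scale runs Bb C Db Eb F G A.
Degree 7 is A.

A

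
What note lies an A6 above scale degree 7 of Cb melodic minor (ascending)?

G#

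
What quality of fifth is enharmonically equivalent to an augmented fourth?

diminished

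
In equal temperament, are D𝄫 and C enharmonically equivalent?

Yes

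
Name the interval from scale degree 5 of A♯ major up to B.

diminished fifth

Scale degree 5 of A# major is E#.
E# up to B: letters E→B make it a fifth; 6 semitones makes it diminished.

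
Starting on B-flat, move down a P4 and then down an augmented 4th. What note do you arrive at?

A perfect fourth down from Bb is F (letter F, 5 semitones down).
An augmented fourth down from F is Cb (letter C, 6 semitones down).

Cb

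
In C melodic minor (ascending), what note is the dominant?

G

Degree 5 takes the letter 4 steps above C, which is G.
In melodic minor (ascending), degree 5 sits 7 semitones above the tonic. C + 7 semitones is pitch class 7, spelled on G as G.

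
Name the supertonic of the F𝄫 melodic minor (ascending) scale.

Degree 2 takes the letter 1 step above F, which is G.
In melodic minor (ascending), degree 2 sits 2 semitones above the tonic. Fbb + 2 semitones is pitch class 5, spelled on G as Gbb.

Gbb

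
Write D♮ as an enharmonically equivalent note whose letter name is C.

D is pitch class 2. The letter C alone is pitch class 0.
To reach pitch class 2 from C requires an offset of +2 semitones, i.e. double sharp: C##.

C##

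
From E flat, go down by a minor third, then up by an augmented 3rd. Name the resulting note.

A minor third down from Eb is C (letter C, 3 semitones down).
An augmented third up from C is E# (letter E, 5 semitones up).

E#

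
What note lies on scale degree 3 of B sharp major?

Degree 3 takes the letter 2 steps above B, which is D.
In major, degree 3 sits 4 semitones above the tonic. B# + 4 semitones is pitch class 4, spelled on D as D##.

D##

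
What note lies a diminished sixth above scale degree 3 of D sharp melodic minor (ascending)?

Scale degree 3 of D# melodic minor (ascending) is F#.
A diminished sixth (7 semitones) above F# lands on the letter D, giving Db.

Db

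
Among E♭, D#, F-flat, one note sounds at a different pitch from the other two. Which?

Fb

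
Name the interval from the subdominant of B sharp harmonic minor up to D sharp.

The subdominant of B# harmonic minor is E#.
E# up to D#: letters E→D make it a seventh; 10 semitones makes it minor.

minor seventh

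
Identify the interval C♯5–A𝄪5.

augmented sixth

The letter names run C→A, a span of 5 letter steps, so the interval is some kind of sixth.
C# to A## is 10 semitones. A major sixth is 9, so 10 makes it augmented.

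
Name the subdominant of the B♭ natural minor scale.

The Bb natural minor scale runs Bb C Db Eb F Gb Ab.
Degree 4 is Eb.

Eb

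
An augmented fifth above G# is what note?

D##

G up a perfect fifth is D, so the target letter is D.
From G#, an augmented fifth is 8 semitones up: D##.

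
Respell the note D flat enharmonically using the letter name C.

C#

Plain C sits 1 semitone below Db, so on the letter C the same pitch needs a sharp: C#.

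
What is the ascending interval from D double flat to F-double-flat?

Counting letters D–E–F gives a third.
Dbb→Fbb = 3 semitones, 1 narrower than the major third (4), so minor.

minor third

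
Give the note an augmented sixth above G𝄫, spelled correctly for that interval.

Eb

A sixth above G lands on the letter E.
An augmented sixth spans 10 semitones, so Gbb moves to pitch class 3. On the letter E that is Eb.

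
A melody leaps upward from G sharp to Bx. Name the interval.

Counting letters G–A–B gives a third.
G#→B## = 5 semitones, 1 wider than the major third (4), so augmented.

augmented third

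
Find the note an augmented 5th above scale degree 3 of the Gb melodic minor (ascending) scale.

Scale degree 3 of Gb melodic minor (ascending) is Bbb.
An augmented fifth (8 semitones) above Bbb lands on the letter F, giving F.

F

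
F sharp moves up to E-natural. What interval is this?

minor seventh

Counting letters F–G–A–B–C–D–E gives a seventh.
F#→E = 10 semitones, 1 narrower than the major seventh (11), so minor.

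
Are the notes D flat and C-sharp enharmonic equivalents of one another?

Yes

Db is pitch class 1; C# is pitch class 1.
All spellings map to pitch class 1, so they are enharmonically equivalent.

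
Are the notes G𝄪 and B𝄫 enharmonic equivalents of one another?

Yes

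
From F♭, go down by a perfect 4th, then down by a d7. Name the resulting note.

A perfect fourth down from Fb is Cb (letter C, 5 semitones down).
A diminished seventh down from Cb is D (letter D, 9 semitones down).

D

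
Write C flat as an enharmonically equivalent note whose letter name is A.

A##

Cb is pitch class 11. The letter A alone is pitch class 9.
To reach pitch class 11 from A requires an offset of +2 semitones, i.e. double sharp: A##.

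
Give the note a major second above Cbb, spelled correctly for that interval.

C up a major second is D, so the target letter is D.
From Cbb, a major second is 2 semitones up: Dbb.

Dbb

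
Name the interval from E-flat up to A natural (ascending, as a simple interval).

The letter names run E→A, a span of 3 letter steps, so the interval is some kind of fourth.
Eb to A is 6 semitones. A perfect fourth is 5, so 6 makes it augmented.

augmented fourth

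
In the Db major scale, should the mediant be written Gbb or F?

Each scale degree takes a distinct letter name. Degree 3 of a scale on D must use the letter F.
F and Gbb are enharmonically the same pitch, but only F uses the letter F, so it is the correct spelling here.

F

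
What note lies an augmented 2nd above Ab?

A up a major second is B, so the target letter is B.
From Ab, an augmented second is 3 semitones up: B.

B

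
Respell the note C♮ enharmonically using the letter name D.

Dbb

C is pitch class 0. The letter D alone is pitch class 2.
To reach pitch class 0 from D requires an offset of -2 semitones, i.e. double flat: Dbb.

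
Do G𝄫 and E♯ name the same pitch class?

Yes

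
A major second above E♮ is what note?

F#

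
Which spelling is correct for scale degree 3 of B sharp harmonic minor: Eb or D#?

D#

Each scale degree takes a distinct letter name. Degree 3 of a scale on B must use the letter D.
D# and Eb are enharmonically the same pitch, but only D# uses the letter D, so it is the correct spelling here.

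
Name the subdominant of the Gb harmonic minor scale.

Cb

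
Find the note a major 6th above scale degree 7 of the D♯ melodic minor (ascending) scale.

A##

Scale degree 7 of D# melodic minor (ascending) is C##.
A major sixth (9 semitones) above C## lands on the letter A, giving A##.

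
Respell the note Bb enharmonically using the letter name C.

Bb is pitch class 10. The letter C alone is pitch class 0.
To reach pitch class 10 from C requires an offset of -2 semitones, i.e. double flat: Cbb.

Cbb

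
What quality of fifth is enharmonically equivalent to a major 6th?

A major sixth spans 9 semitones.
A fifth spanning 9 semitones is doubly augmented (the perfect fifth is 7).

doubly augmented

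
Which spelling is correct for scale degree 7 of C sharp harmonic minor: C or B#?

Each scale degree takes a distinct letter name. Degree 7 of a scale on C must use the letter B.
B# and C are enharmonically the same pitch, but only B# uses the letter B, so it is the correct spelling here.

B#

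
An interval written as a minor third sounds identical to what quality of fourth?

doubly diminished

A minor third spans 3 semitones.
A fourth spanning 3 semitones is doubly diminished (the perfect fourth is 5).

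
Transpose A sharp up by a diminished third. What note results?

C

A up a major third is C#, so the target letter is C.
From A#, a diminished third is 2 semitones up: C.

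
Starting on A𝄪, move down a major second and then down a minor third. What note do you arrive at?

E##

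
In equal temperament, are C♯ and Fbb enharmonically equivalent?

No

Two spellings are enharmonically equivalent only if they share a pitch class.
Here C# → 1, Fbb → 3; 1 ≠ 3, so they are not.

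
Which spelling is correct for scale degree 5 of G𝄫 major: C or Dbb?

Dbb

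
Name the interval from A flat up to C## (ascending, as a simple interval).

Counting letters A–B–C gives a third.
Ab→C## = 6 semitones, 2 wider than the major third (4), so doubly augmented.

doubly augmented third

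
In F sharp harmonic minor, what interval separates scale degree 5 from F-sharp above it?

perfect fourth

Scale degree 5 of F# harmonic minor is C#.
C# up to F#: letters C→F make it a fourth; 5 semitones makes it perfect.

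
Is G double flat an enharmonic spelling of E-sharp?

Gbb is pitch class 5; E# is pitch class 5.
All spellings map to pitch class 5, so they are enharmonically equivalent.

Yes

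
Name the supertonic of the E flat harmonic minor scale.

F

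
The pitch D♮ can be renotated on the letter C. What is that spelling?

D is pitch class 2. The letter C alone is pitch class 0.
To reach pitch class 2 from C requires an offset of +2 semitones, i.e. double sharp: C##.

C##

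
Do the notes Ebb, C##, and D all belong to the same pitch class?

Yes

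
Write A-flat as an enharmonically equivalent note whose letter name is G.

G#

Plain G sits 1 semitone below Ab, so on the letter G the same pitch needs a sharp: G#.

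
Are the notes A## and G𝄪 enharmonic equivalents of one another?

No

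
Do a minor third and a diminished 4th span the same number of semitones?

A minor third spans 3 semitones; a diminished fourth spans 4.
The spans differ, so they are not enharmonic equivalents.

No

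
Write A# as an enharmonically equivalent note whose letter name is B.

A# is pitch class 10. The letter B alone is pitch class 11.
To reach pitch class 10 from B requires an offset of -1 semitone, i.e. flat: Bb.

Bb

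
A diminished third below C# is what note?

A##

C down a major third is Ab, so the target letter is A.
From C#, a diminished third is 2 semitones down: A##.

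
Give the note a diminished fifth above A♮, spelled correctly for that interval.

Eb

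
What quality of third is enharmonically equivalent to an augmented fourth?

doubly augmented

An augmented fourth spans 6 semitones.
A third spanning 6 semitones is doubly augmented (the major third is 4).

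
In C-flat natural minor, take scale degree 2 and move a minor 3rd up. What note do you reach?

Fb

Scale degree 2 of Cb natural minor is Db.
A minor third (3 semitones) above Db lands on the letter F, giving Fb.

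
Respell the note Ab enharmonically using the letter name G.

G#

Plain G sits 1 semitone below Ab, so on the letter G the same pitch needs a sharp: G#.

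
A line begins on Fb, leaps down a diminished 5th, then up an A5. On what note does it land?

A diminished fifth down from Fb is Bb (letter B, 6 semitones down).
An augmented fifth up from Bb is F# (letter F, 8 semitones up).

F#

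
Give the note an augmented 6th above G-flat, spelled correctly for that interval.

E

G up a major sixth is E, so the target letter is E.
From Gb, an augmented sixth is 10 semitones up: E.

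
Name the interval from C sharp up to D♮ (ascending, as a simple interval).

minor second

The letter names run C→D, a span of 1 letter step, so the interval is some kind of second.
C# to D is 1 semitone. A major second is 2, so 1 makes it minor.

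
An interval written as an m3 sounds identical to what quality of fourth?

A minor third spans 3 semitones.
A fourth spanning 3 semitones is doubly diminished (the perfect fourth is 5).

doubly diminished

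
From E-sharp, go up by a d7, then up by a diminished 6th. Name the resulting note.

A diminished seventh up from E# is D (letter D, 9 semitones up).
A diminished sixth up from D is Bbb (letter B, 7 semitones up).

Bbb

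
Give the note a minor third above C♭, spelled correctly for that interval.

Ebb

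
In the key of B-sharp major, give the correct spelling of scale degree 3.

D##

The B# major scale runs B# C## D## E# F## G## A##.
Degree 3 is D##.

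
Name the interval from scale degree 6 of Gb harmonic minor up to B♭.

augmented fifth

Scale degree 6 of Gb harmonic minor is Ebb.
Ebb up to Bb: letters E→B make it a fifth; 8 semitones makes it augmented.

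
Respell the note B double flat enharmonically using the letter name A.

Bbb is pitch class 9. The letter A alone is pitch class 9.
Pitch class 9 on A needs no accidental: A.

A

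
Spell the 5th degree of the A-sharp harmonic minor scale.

Degree 5 takes the letter 4 steps above A, which is E.
In harmonic minor, degree 5 sits 7 semitones above the tonic. A# + 7 semitones is pitch class 5, spelled on E as E#.

E#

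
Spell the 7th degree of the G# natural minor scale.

F#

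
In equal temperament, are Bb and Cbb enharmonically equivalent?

Yes

Bb = pitch class 10 and Cbb = pitch class 10 — the same pitch class, so they are enharmonic equivalents.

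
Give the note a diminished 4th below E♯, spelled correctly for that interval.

A fourth below E lands on the letter B.
A diminished fourth spans 4 semitones, so E# moves to pitch class 1. On the letter B that is B##.

B##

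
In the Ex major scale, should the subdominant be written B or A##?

Each scale degree takes a distinct letter name. Degree 4 of a scale on E must use the letter A.
A## and B are enharmonically the same pitch, but only A## uses the letter A, so it is the correct spelling here.

A##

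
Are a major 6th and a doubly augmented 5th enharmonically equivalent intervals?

Yes

A major sixth spans 9 semitones; a doubly augmented fifth spans 9.
They are enharmonically equivalent.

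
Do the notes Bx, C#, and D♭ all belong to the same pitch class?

B## = pitch class 1 and C# = pitch class 1 and Db = pitch class 1 — the same pitch class, so they are enharmonic equivalents.

Yes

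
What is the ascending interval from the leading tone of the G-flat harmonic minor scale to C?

The leading tone of Gb harmonic minor is F.
F up to C: letters F→C make it a fifth; 7 semitones makes it perfect.

perfect fifth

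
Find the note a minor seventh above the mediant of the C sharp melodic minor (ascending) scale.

The mediant of C# melodic minor (ascending) is E.
A minor seventh (10 semitones) above E lands on the letter D, giving D.

D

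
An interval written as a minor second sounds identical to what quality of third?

A minor second spans 1 semitone.
A third spanning 1 semitone is doubly diminished (the major third is 4).

doubly diminished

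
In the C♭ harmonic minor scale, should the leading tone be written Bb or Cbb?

Each scale degree takes a distinct letter name. Degree 7 of a scale on C must use the letter B.
Bb and Cbb are enharmonically the same pitch, but only Bb uses the letter B, so it is the correct spelling here.

Bb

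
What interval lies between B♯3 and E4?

diminished fourth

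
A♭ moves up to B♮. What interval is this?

augmented second

Counting letters A–B gives a second.
Ab→B = 3 semitones, 1 wider than the major second (2), so augmented.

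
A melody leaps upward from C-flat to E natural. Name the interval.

augmented third

Counting letters C–D–E gives a third.
Cb→E = 5 semitones, 1 wider than the major third (4), so augmented.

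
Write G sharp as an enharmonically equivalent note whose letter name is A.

Ab

G# is pitch class 8. The letter A alone is pitch class 9.
To reach pitch class 8 from A requires an offset of -1 semitone, i.e. flat: Ab.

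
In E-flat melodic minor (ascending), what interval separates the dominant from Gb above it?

minor sixth

The dominant of Eb melodic minor (ascending) is Bb.
Bb up to Gb: letters B→G make it a sixth; 8 semitones makes it minor.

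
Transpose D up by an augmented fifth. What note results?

A#

A fifth above D lands on the letter A.
An augmented fifth spans 8 semitones, so D moves to pitch class 10. On the letter A that is A#.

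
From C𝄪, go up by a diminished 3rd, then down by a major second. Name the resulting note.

A diminished third up from C## is E (letter E, 2 semitones up).
A major second down from E is D (letter D, 2 semitones down).

D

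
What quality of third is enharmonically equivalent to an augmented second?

minor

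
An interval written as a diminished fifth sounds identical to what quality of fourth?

A diminished fifth spans 6 semitones.
A fourth spanning 6 semitones is augmented (the perfect fourth is 5).

augmented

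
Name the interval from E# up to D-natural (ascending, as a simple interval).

diminished seventh

The letter names run E→D, a span of 6 letter steps, so the interval is some kind of seventh.
E# to D is 9 semitones. A major seventh is 11, so 9 makes it diminished.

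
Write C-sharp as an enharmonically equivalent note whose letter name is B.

Plain B sits 2 semitones below C#, so on the letter B the same pitch needs a double sharp: B##.

B##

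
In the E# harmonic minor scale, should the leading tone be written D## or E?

Each scale degree takes a distinct letter name. Degree 7 of a scale on E must use the letter D.
D## and E are enharmonically the same pitch, but only D## uses the letter D, so it is the correct spelling here.

D##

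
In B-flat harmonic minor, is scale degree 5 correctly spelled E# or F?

F

Each scale degree takes a distinct letter name. Degree 5 of a scale on B must use the letter F.
F and E# are enharmonically the same pitch, but only F uses the letter F, so it is the correct spelling here.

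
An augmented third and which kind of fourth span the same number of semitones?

An augmented third spans 5 semitones.
A fourth spanning 5 semitones is perfect (the perfect fourth is 5).

perfect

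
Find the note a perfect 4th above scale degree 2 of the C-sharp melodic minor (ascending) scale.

G#

Scale degree 2 of C# melodic minor (ascending) is D#.
A perfect fourth (5 semitones) above D# lands on the letter G, giving G#.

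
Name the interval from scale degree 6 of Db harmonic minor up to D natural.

augmented third

Scale degree 6 of Db harmonic minor is Bbb.
Bbb up to D: letters B→D make it a third; 5 semitones makes it augmented.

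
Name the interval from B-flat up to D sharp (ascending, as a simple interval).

The letter names run B→D, a span of 2 letter steps, so the interval is some kind of third.
Bb to D# is 5 semitones. A major third is 4, so 5 makes it augmented.

augmented third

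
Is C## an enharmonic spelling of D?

C## = pitch class 2 and D = pitch class 2 — the same pitch class, so they are enharmonic equivalents.

Yes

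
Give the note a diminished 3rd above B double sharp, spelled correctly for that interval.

D#

B up a major third is D#, so the target letter is D.
From B##, a diminished third is 2 semitones up: D#.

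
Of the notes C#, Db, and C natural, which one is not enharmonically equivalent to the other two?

C

In 12-tone equal temperament, enharmonic equivalents share a pitch class. C# is pitch class 1; Db is pitch class 1; C is pitch class 0.
C# and Db share pitch class 1, while C is pitch class 0.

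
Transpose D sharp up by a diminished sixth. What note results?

Bb

D up a major sixth is B, so the target letter is B.
From D#, a diminished sixth is 7 semitones up: Bb.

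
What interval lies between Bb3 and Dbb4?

diminished third

Counting letters B–C–D gives a third.
Bb→Dbb = 2 semitones, 2 narrower than the major third (4), so diminished.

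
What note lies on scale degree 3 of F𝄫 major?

Degree 3 takes the letter 2 steps above F, which is A.
In major, degree 3 sits 4 semitones above the tonic. Fbb + 4 semitones is pitch class 7, spelled on A as Abb.

Abb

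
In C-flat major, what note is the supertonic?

The Cb major scale runs Cb Db Eb Fb Gb Ab Bb.
Degree 2 is Db.

Db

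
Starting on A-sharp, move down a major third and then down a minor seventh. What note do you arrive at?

G#

A major third down from A# is F# (letter F, 4 semitones down).
A minor seventh down from F# is G# (letter G, 10 semitones down).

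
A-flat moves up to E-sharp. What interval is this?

doubly augmented fifth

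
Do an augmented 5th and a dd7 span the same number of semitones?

Yes

An augmented fifth spans 8 semitones; a doubly diminished seventh spans 8.
They are enharmonically equivalent.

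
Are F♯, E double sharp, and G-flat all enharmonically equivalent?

Yes

F# = pitch class 6 and E## = pitch class 6 and Gb = pitch class 6 — the same pitch class, so they are enharmonic equivalents.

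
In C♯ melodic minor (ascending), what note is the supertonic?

The C# melodic minor (ascending) scale runs C# D# E F# G# A# B#.
Degree 2 is D#.

D#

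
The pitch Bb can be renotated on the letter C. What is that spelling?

Plain C sits 2 semitones above Bb, so on the letter C the same pitch needs a double flat: Cbb.

Cbb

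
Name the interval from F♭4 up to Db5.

major sixth

The letter names run F→D, a span of 5 letter steps, so the interval is some kind of sixth.
Fb to Db is 9 semitones. A major sixth is 9, so 9 makes it major.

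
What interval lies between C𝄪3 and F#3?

The letter names run C→F, a span of 3 letter steps, so the interval is some kind of fourth.
C## to F# is 4 semitones. A perfect fourth is 5, so 4 makes it diminished.

diminished fourth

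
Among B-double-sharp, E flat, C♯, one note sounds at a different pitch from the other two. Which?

In 12-tone equal temperament, enharmonic equivalents share a pitch class. B## is pitch class 1; Eb is pitch class 3; C# is pitch class 1.
B## and C# share pitch class 1, while Eb is pitch class 3.

Eb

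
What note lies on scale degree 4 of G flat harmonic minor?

Cb

The Gb harmonic minor scale runs Gb Ab Bbb Cb Db Ebb F.
Degree 4 is Cb.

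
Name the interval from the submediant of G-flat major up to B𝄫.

The submediant of Gb major is Eb.
Eb up to Bbb: letters E→B make it a fifth; 6 semitones makes it diminished.

diminished fifth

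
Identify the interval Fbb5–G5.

Counting letters F–G gives a second.
Fbb→G = 4 semitones, 2 wider than the major second (2), so doubly augmented.

doubly augmented second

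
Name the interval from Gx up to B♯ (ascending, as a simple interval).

minor third

The letter names run G→B, a span of 2 letter steps, so the interval is some kind of third.
G## to B# is 3 semitones. A major third is 4, so 3 makes it minor.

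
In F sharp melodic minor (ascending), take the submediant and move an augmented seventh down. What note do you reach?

The submediant of F# melodic minor (ascending) is D#.
An augmented seventh (12 semitones) below D# lands on the letter E, giving Eb.

Eb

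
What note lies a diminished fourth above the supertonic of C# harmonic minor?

G

The supertonic of C# harmonic minor is D#.
A diminished fourth (4 semitones) above D# lands on the letter G, giving G.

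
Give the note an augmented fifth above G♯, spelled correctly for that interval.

D##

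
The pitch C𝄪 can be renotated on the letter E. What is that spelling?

C## is pitch class 2. The letter E alone is pitch class 4.
To reach pitch class 2 from E requires an offset of -2 semitones, i.e. double flat: Ebb.

Ebb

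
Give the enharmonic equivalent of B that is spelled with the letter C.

Cb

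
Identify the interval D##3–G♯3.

Counting letters D–E–F–G gives a fourth.
D##→G# = 4 semitones, 1 narrower than the perfect fourth (5), so diminished.

diminished fourth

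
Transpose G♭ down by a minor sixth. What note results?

G down a major sixth is Bb, so the target letter is B.
From Gb, a minor sixth is 8 semitones down: Bb.

Bb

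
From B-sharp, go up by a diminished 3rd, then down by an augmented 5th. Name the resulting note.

Gb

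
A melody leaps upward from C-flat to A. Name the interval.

The letter names run C→A, a span of 5 letter steps, so the interval is some kind of sixth.
Cb to A is 10 semitones. A major sixth is 9, so 10 makes it augmented.

augmented sixth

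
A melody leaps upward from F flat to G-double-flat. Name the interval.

The letter names run F→G, a span of 1 letter step, so the interval is some kind of second.
Fb to Gbb is 1 semitone. A major second is 2, so 1 makes it minor.

minor second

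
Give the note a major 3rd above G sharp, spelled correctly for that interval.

A third above G lands on the letter B.
A major third spans 4 semitones, so G# moves to pitch class 0. On the letter B that is B#.

B#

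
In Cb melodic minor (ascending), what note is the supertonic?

Db

Degree 2 takes the letter 1 step above C, which is D.
In melodic minor (ascending), degree 2 sits 2 semitones above the tonic. Cb + 2 semitones is pitch class 1, spelled on D as Db.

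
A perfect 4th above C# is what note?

C up a perfect fourth is F, so the target letter is F.
From C#, a perfect fourth is 5 semitones up: F#.

F#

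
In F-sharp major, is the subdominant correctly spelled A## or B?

B

Each scale degree takes a distinct letter name. Degree 4 of a scale on F must use the letter B.
B and A## are enharmonically the same pitch, but only B uses the letter B, so it is the correct spelling here.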